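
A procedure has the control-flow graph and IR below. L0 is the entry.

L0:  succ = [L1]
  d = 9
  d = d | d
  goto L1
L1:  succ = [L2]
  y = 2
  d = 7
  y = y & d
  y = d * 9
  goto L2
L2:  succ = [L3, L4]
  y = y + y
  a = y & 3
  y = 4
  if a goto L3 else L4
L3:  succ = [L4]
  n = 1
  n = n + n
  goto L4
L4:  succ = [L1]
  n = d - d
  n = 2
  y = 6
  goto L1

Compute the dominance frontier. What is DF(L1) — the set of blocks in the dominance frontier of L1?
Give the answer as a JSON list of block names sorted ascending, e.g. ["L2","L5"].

idom tree: L1←L0 L2←L1 L3←L2 L4←L2
Dom at joins:
  L1: preds {L0,L4}: {L0} ∩ {L0,L1,L2,L4} = {L0}; idom=L0
  L4: preds {L2,L3}: {L0,L1,L2} ∩ {L0,L1,L2,L3} = {L0,L1,L2}; idom=L2

DF walk-up:
  L1←L0: walk · to L0
  L1←L4: walk L4→L2→L1 to L0
  L4←L2: walk · to L2
  L4←L3: walk L3 to L2
  L0: DF=∅
  L1: DF={L1}
  L2: DF={L1}
  L3: DF={L4}
  L4: DF={L1}

DF(L1) = ["L1"]

Answer: ["L1"]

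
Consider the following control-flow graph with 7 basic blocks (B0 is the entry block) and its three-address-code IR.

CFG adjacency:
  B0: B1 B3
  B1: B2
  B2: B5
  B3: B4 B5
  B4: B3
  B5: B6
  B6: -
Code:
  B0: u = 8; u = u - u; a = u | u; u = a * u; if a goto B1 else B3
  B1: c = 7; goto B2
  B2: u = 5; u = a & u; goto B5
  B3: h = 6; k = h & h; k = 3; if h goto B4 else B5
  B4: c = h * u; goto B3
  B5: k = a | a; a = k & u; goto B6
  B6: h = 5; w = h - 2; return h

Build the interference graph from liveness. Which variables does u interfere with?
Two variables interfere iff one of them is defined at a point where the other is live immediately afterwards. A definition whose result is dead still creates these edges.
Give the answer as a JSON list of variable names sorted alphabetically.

Answer: ["a", "c", "h", "k"]

Derivation:
def/use:
  B0: {a,u} / ∅
  B1: {c} / ∅
  B2: {u} / {a}
  B3: {h,k} / ∅
  B4: {c} / {h,u}
  B5: {a,k} / {a,u}
  B6: {h,w} / ∅

Live sets:
  live B0: ∅→{a,u}
  live B1: {a}→{a}
  live B2: {a}→{a,u}
  live B3: {a,u}→{a,h,u}
  live B4: {a,h,u}→{a,u}
  live B5: {a,u}→∅
  live B6: ∅→∅

Interfere edges:
  a: {c,h,k,u}
  c: {a,u}
  h: {a,k,u,w}
  k: {a,h,u}
  u: {a,c,h,k}
  w: {h}

N(u) = ["a", "c", "h", "k"]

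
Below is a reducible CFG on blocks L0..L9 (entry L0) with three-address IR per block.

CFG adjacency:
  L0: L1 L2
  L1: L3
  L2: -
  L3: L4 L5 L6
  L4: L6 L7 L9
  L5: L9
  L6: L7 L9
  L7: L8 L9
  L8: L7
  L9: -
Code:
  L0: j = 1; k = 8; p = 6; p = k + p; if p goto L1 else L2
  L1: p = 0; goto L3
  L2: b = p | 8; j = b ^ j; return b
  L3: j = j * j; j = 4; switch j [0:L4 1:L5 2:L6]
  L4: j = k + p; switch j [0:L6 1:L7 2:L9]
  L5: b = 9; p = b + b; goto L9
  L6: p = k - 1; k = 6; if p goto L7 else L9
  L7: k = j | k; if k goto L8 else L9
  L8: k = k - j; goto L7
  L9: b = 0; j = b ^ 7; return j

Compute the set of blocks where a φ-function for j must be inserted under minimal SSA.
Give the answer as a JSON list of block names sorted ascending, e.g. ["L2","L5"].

idom tree: L1←L0 L2←L0 L3←L1 L4←L3 L5←L3 L6←L3 L7←L3 L8←L7 L9←L3
Dom∩ at merges:
  L6: preds {L3,L4}: {L0,L1,L3} ∩ {L0,L1,L3,L4} = {L0,L1,L3}; idom=L3
  L7: preds {L4,L6,L8}: {L0,L1,L3,L4} ∩ {L0,L1,L3,L6} ∩ {L0,L1,L3,L7,L8} = {L0,L1,L3}; idom=L3
  L9: preds {L4,L5,L6,L7}: {L0,L1,L3,L4} ∩ {L0,L1,L3,L5} ∩ {L0,L1,L3,L6} ∩ {L0,L1,L3,L7} = {L0,L1,L3}; idom=L3

DF walk-up:
  L6←L3: walk · to L3
  L6←L4: walk L4 to L3
  L7←L4: walk L4 to L3
  L7←L6: walk L6 to L3
  L7←L8: walk L8→L7 to L3
  L9←L4: walk L4 to L3
  L9←L5: walk L5 to L3
  L9←L6: walk L6 to L3
  L9←L7: walk L7 to L3
  L0: DF=∅
  L1: DF=∅
  L2: DF=∅
  L3: DF=∅
  L4: DF={L6,L7,L9}
  L5: DF={L9}
  L6: DF={L7,L9}
  L7: DF={L7,L9}
  L8: DF={L7}
  L9: DF=∅

φ for j: defs {L0,L2,L3,L4,L9}
  DF⁺ = {L6,L7,L9}

Answer: ["L6", "L7", "L9"]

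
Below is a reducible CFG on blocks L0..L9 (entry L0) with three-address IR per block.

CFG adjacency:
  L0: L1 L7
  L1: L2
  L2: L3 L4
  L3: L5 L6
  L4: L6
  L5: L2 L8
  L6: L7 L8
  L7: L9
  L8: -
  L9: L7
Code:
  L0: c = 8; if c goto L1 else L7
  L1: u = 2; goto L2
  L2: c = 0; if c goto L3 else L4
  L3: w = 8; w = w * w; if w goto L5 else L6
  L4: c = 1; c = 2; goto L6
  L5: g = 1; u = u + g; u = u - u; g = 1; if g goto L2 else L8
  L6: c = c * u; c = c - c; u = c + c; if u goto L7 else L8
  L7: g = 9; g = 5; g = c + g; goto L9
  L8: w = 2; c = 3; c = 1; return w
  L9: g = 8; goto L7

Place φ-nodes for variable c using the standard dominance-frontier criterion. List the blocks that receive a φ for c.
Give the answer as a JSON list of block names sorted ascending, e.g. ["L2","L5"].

idom tree: L1←L0 L2←L1 L3←L2 L4←L2 L5←L3 L6←L2 L7←L0 L8←L2 L9←L7
Join-block Dom:
  L2: preds {L1,L5}: {L0,L1} ∩ {L0,L1,L2,L3,L5} = {L0,L1}; idom=L1
  L6: preds {L3,L4}: {L0,L1,L2,L3} ∩ {L0,L1,L2,L4} = {L0,L1,L2}; idom=L2
  L7: preds {L0,L6,L9}: {L0} ∩ {L0,L1,L2,L6} ∩ {L0,L7,L9} = {L0}; idom=L0
  L8: preds {L5,L6}: {L0,L1,L2,L3,L5} ∩ {L0,L1,L2,L6} = {L0,L1,L2}; idom=L2

Frontier:
  L2←L1: walk · to L1
  L2←L5: walk L5→L3→L2 to L1
  L6←L3: walk L3 to L2
  L6←L4: walk L4 to L2
  L7←L0: walk · to L0
  L7←L6: walk L6→L2→L1 to L0
  L7←L9: walk L9→L7 to L0
  L8←L5: walk L5→L3 to L2
  L8←L6: walk L6 to L2
  L0 → ∅
  L1 → {L7}
  L2 → {L2,L7}
  L3 → {L2,L6,L8}
  L4 → {L6}
  L5 → {L2,L8}
  L6 → {L7,L8}
  L7 → {L7}
  L8 → ∅
  L9 → {L7}

φ for c: defs {L0,L2,L4,L6,L8}
  DF⁺ = {L2,L6,L7,L8}

Answer: ["L2", "L6", "L7", "L8"]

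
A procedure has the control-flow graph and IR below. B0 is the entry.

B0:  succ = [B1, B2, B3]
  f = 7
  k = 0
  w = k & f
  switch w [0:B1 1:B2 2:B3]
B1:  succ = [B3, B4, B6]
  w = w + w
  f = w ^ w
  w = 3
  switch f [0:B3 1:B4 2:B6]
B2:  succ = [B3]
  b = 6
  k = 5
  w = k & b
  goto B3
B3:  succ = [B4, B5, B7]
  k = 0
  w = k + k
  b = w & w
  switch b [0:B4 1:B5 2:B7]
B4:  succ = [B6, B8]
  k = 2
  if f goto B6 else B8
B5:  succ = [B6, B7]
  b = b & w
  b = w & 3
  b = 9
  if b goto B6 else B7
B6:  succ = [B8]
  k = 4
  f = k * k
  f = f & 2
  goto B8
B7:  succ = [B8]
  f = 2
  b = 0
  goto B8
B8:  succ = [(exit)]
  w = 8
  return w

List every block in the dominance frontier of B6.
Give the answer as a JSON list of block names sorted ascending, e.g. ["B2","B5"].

Answer: ["B8"]

Analysis:
idom tree: B1←B0 B2←B0 B3←B0 B4←B0 B5←B3 B6←B0 B7←B3 B8←B0
Dom at joins:
  B3: preds {B0,B1,B2}: {B0} ∩ {B0,B1} ∩ {B0,B2} = {B0}; idom=B0
  B4: preds {B1,B3}: {B0,B1} ∩ {B0,B3} = {B0}; idom=B0
  B6: preds {B1,B4,B5}: {B0,B1} ∩ {B0,B4} ∩ {B0,B3,B5} = {B0}; idom=B0
  B7: preds {B3,B5}: {B0,B3} ∩ {B0,B3,B5} = {B0,B3}; idom=B3
  B8: preds {B4,B6,B7}: {B0,B4} ∩ {B0,B6} ∩ {B0,B3,B7} = {B0}; idom=B0

DF walk-up:
  join B3 pred B0: · stop@B0
  join B3 pred B1: B1 stop@B0
  join B3 pred B2: B2 stop@B0
  join B4 pred B1: B1 stop@B0
  join B4 pred B3: B3 stop@B0
  join B6 pred B1: B1 stop@B0
  join B6 pred B4: B4 stop@B0
  join B6 pred B5: B5→B3 stop@B0
  join B7 pred B3: · stop@B3
  join B7 pred B5: B5 stop@B3
  join B8 pred B4: B4 stop@B0
  join B8 pred B6: B6 stop@B0
  join B8 pred B7: B7→B3 stop@B0
  B0 → ∅
  B1 → {B3,B4,B6}
  B2 → {B3}
  B3 → {B4,B6,B8}
  B4 → {B6,B8}
  B5 → {B6,B7}
  B6 → {B8}
  B7 → {B8}
  B8 → ∅

DF(B6) = ["B8"]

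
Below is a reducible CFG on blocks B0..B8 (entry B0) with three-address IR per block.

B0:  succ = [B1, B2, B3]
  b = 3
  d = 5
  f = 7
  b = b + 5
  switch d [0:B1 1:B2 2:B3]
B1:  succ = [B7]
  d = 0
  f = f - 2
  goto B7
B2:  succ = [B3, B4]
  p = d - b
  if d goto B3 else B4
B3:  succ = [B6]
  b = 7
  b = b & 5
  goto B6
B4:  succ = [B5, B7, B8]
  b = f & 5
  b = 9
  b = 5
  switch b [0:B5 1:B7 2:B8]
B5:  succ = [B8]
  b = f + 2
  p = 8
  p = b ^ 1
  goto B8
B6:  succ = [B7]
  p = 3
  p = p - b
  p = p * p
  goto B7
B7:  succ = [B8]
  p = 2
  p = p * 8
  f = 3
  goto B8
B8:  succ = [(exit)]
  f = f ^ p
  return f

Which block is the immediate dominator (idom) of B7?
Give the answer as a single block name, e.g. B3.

idom tree: B1←B0 B2←B0 B3←B0 B4←B2 B5←B4 B6←B3 B7←B0 B8←B0
Join-block Dom:
  B3: preds {B0,B2}: {B0} ∩ {B0,B2} = {B0}; idom=B0
  B7: preds {B1,B4,B6}: {B0,B1} ∩ {B0,B2,B4} ∩ {B0,B3,B6} = {B0}; idom=B0
  B8: preds {B4,B5,B7}: {B0,B2,B4} ∩ {B0,B2,B4,B5} ∩ {B0,B7} = {B0}; idom=B0

idom(B7) = B0

Answer: B0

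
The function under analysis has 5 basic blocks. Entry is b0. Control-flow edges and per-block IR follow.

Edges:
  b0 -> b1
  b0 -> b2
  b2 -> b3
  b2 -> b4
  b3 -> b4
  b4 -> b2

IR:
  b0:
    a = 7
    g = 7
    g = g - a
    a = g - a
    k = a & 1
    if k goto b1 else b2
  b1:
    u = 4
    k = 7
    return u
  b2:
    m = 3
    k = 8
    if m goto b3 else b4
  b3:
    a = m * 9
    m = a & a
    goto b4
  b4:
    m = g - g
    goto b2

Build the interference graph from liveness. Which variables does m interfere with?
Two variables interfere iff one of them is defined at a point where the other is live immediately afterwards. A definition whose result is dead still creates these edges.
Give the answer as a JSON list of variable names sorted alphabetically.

Answer: ["g", "k"]

Derivation:
Block summaries:
  b0: def={a,g,k} ue=∅
  b1: def={k,u} ue=∅
  b2: def={k,m} ue=∅
  b3: def={a,m} ue={m}
  b4: def={m} ue={g}

Backward fixpoint:
  live b0: ∅→{g}
  live b1: ∅→∅
  live b2: {g}→{g,m}
  live b3: {g,m}→{g}
  live b4: {g}→{g}

Interference:
  a: {g}
  g: {a,k,m}
  k: {g,m,u}
  m: {g,k}
  u: {k}

N(m) = ["g", "k"]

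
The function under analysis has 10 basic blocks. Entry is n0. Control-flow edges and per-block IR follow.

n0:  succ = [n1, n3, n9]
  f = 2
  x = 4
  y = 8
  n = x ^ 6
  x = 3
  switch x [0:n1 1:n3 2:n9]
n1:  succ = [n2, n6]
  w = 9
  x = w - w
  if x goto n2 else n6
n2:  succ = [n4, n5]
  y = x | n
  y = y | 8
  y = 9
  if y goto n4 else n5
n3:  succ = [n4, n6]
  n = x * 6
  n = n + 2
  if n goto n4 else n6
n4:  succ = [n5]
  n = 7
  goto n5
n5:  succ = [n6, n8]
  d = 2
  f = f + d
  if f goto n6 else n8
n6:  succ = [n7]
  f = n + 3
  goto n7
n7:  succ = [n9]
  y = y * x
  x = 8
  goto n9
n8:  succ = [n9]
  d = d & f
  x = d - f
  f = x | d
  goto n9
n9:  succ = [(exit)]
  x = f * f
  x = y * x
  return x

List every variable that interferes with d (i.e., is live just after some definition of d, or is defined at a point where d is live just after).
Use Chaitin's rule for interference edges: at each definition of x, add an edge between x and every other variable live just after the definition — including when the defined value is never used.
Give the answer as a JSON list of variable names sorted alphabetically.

Block summaries:
  n0: def={f,n,x,y} ue=∅
  n1: def={w,x} ue=∅
  n2: def={y} ue={n,x}
  n3: def={n} ue={x}
  n4: def={n} ue=∅
  n5: def={d,f} ue={f}
  n6: def={f} ue={n}
  n7: def={x,y} ue={x,y}
  n8: def={d,f,x} ue={d,f}
  n9: def={x} ue={f,y}

Liveness:
  n0 li=∅ lo={f,n,x,y}
  n1 li={f,n,y} lo={f,n,x,y}
  n2 li={f,n,x} lo={f,n,x,y}
  n3 li={f,x,y} lo={f,n,x,y}
  n4 li={f,x,y} lo={f,n,x,y}
  n5 li={f,n,x,y} lo={d,f,n,x,y}
  n6 li={n,x,y} lo={f,x,y}
  n7 li={f,x,y} lo={f,y}
  n8 li={d,f,y} lo={f,y}
  n9 li={f,y} lo=∅

Interfere edges:
  d↔{f,n,x,y}
  f↔{d,n,w,x,y}
  n↔{d,f,w,x,y}
  w↔{f,n,y}
  x↔{d,f,n,y}
  y↔{d,f,n,w,x}

N(d) = ["f", "n", "x", "y"]

Answer: ["f", "n", "x", "y"]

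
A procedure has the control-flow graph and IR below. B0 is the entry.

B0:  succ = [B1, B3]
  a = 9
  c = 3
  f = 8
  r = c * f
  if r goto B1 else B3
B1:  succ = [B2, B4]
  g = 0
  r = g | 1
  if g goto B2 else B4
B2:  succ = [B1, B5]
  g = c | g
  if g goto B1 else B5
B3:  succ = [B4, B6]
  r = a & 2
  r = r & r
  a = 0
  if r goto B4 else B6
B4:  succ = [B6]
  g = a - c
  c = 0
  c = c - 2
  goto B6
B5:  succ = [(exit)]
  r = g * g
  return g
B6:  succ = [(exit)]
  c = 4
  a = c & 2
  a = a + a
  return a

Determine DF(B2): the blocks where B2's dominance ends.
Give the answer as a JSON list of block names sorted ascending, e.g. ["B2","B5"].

Answer: ["B1"]

Analysis:
idom tree: B1←B0 B2←B1 B3←B0 B4←B0 B5←B2 B6←B0
Dom∩ at merges:
  B1: preds {B0,B2}: {B0} ∩ {B0,B1,B2} = {B0}; idom=B0
  B4: preds {B1,B3}: {B0,B1} ∩ {B0,B3} = {B0}; idom=B0
  B6: preds {B3,B4}: {B0,B3} ∩ {B0,B4} = {B0}; idom=B0

DF walk-up:
  B1←B0: walk · to B0
  B1←B2: walk B2→B1 to B0
  B4←B1: walk B1 to B0
  B4←B3: walk B3 to B0
  B6←B3: walk B3 to B0
  B6←B4: walk B4 to B0
  B0: DF=∅
  B1: DF={B1,B4}
  B2: DF={B1}
  B3: DF={B4,B6}
  B4: DF={B6}
  B5: DF=∅
  B6: DF=∅

DF(B2) = ["B1"]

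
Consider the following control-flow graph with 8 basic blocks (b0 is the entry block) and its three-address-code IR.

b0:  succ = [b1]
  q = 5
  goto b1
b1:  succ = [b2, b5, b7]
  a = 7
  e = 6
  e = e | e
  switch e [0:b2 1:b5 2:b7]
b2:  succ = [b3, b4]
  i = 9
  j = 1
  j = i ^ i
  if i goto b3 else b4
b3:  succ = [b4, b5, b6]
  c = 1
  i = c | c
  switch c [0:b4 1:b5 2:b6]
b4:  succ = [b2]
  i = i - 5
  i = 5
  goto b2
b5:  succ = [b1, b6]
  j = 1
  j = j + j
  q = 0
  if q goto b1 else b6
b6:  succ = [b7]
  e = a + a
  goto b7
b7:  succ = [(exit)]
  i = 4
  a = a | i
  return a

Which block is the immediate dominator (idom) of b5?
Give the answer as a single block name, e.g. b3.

idom tree: b1←b0 b2←b1 b3←b2 b4←b2 b5←b1 b6←b1 b7←b1
Dom∩ at merges:
  b1: preds {b0,b5}: {b0} ∩ {b0,b1,b5} = {b0}; idom=b0
  b2: preds {b1,b4}: {b0,b1} ∩ {b0,b1,b2,b4} = {b0,b1}; idom=b1
  b4: preds {b2,b3}: {b0,b1,b2} ∩ {b0,b1,b2,b3} = {b0,b1,b2}; idom=b2
  b5: preds {b1,b3}: {b0,b1} ∩ {b0,b1,b2,b3} = {b0,b1}; idom=b1
  b6: preds {b3,b5}: {b0,b1,b2,b3} ∩ {b0,b1,b5} = {b0,b1}; idom=b1
  b7: preds {b1,b6}: {b0,b1} ∩ {b0,b1,b6} = {b0,b1}; idom=b1

idom(b5) = b1

Answer: b1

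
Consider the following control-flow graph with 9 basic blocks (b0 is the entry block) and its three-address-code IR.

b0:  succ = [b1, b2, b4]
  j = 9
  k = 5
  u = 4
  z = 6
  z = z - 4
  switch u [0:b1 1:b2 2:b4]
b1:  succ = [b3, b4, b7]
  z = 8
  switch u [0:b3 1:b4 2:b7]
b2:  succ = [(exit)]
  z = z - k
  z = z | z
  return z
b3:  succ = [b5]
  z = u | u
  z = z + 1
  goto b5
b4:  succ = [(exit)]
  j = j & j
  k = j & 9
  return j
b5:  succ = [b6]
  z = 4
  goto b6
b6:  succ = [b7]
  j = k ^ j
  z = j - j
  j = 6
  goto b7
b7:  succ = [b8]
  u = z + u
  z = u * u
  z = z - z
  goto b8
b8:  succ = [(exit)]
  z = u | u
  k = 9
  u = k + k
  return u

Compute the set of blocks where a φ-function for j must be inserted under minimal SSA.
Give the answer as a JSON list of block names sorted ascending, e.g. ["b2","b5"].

Answer: ["b7"]

Working:
idom tree: b1←b0 b2←b0 b3←b1 b4←b0 b5←b3 b6←b5 b7←b1 b8←b7
Dom at joins:
  b4: preds {b0,b1}: {b0} ∩ {b0,b1} = {b0}; idom=b0
  b7: preds {b1,b6}: {b0,b1} ∩ {b0,b1,b3,b5,b6} = {b0,b1}; idom=b1

DF walk-up:
  b4←b0: walk · to b0
  b4←b1: walk b1 to b0
  b7←b1: walk · to b1
  b7←b6: walk b6→b5→b3 to b1
  b0 → ∅
  b1 → {b4}
  b2 → ∅
  b3 → {b7}
  b4 → ∅
  b5 → {b7}
  b6 → {b7}
  b7 → ∅
  b8 → ∅

φ for j: defs {b0,b4,b6}
  DF⁺ = {b7}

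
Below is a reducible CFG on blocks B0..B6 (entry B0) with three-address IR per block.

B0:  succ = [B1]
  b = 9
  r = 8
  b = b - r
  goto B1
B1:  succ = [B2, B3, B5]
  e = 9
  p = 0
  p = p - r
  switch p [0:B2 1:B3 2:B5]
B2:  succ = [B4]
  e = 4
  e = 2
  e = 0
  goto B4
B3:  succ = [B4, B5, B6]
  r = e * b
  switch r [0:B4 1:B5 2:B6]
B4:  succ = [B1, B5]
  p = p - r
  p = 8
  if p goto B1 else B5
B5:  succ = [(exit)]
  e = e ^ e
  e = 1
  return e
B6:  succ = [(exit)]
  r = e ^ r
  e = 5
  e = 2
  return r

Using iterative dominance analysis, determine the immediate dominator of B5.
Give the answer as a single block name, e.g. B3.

Answer: B1

Derivation:
idom tree: B1←B0 B2←B1 B3←B1 B4←B1 B5←B1 B6←B3
Dom at joins:
  B1: preds {B0,B4}: {B0} ∩ {B0,B1,B4} = {B0}; idom=B0
  B4: preds {B2,B3}: {B0,B1,B2} ∩ {B0,B1,B3} = {B0,B1}; idom=B1
  B5: preds {B1,B3,B4}: {B0,B1} ∩ {B0,B1,B3} ∩ {B0,B1,B4} = {B0,B1}; idom=B1

idom(B5) = B1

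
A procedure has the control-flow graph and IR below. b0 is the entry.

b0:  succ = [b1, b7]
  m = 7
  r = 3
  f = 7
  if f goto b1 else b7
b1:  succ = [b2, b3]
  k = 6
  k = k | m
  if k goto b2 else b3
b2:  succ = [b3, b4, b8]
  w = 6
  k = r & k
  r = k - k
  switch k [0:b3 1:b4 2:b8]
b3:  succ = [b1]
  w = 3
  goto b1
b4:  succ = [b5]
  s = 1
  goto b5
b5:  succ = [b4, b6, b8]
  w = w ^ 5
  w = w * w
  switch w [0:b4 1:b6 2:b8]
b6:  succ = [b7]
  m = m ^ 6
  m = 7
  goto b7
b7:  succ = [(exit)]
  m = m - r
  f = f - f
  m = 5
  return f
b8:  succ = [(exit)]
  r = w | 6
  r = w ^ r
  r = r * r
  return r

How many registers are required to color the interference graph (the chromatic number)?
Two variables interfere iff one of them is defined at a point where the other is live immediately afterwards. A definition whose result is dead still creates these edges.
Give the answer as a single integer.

Answer: 5

Derivation:
Per-block:
  b0 def {f,m,r} use ∅
  b1 def {k} use {m}
  b2 def {k,r,w} use {k,r}
  b3 def {w} use ∅
  b4 def {s} use ∅
  b5 def {w} use {w}
  b6 def {m} use {m}
  b7 def {f,m} use {f,m,r}
  b8 def {r} use {w}

Live sets:
  b0 li=∅ lo={f,m,r}
  b1 li={f,m,r} lo={f,k,m,r}
  b2 li={f,k,m,r} lo={f,m,r,w}
  b3 li={f,m,r} lo={f,m,r}
  b4 li={f,m,r,w} lo={f,m,r,w}
  b5 li={f,m,r,w} lo={f,m,r,w}
  b6 li={f,m,r} lo={f,m,r}
  b7 li={f,m,r} lo=∅
  b8 li={w} lo=∅

Conflict graph:
  f — {k,m,r,s,w}
  k — {f,m,r,w}
  m — {f,k,r,s,w}
  r — {f,k,m,s,w}
  s — {f,m,r,w}
  w — {f,k,m,r,s}

Registers:
  lower bound: {f,k,m,r,w} mutually conflict ⇒ χ ≥ 5
  5-colouring: R0={f}  R1={m}  R2={r}  R3={w}  R4={k,s}
  χ = 5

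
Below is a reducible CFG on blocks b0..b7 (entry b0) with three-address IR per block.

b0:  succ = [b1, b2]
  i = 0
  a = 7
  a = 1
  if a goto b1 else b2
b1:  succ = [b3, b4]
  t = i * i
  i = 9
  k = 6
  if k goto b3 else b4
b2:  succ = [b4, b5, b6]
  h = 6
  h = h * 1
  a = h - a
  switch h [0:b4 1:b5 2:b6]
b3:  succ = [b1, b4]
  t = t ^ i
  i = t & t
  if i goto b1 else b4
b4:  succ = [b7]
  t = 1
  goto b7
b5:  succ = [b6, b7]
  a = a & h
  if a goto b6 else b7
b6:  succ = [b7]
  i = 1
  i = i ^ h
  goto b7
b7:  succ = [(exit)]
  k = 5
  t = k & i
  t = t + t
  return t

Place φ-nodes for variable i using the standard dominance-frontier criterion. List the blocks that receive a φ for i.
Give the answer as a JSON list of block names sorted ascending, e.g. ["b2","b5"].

idom tree: b1←b0 b2←b0 b3←b1 b4←b0 b5←b2 b6←b2 b7←b0
Join-block Dom:
  b1: preds {b0,b3}: {b0} ∩ {b0,b1,b3} = {b0}; idom=b0
  b4: preds {b1,b2,b3}: {b0,b1} ∩ {b0,b2} ∩ {b0,b1,b3} = {b0}; idom=b0
  b6: preds {b2,b5}: {b0,b2} ∩ {b0,b2,b5} = {b0,b2}; idom=b2
  b7: preds {b4,b5,b6}: {b0,b4} ∩ {b0,b2,b5} ∩ {b0,b2,b6} = {b0}; idom=b0

DF derivation:
  join b1 pred b0: · stop@b0
  join b1 pred b3: b3→b1 stop@b0
  join b4 pred b1: b1 stop@b0
  join b4 pred b2: b2 stop@b0
  join b4 pred b3: b3→b1 stop@b0
  join b6 pred b2: · stop@b2
  join b6 pred b5: b5 stop@b2
  join b7 pred b4: b4 stop@b0
  join b7 pred b5: b5→b2 stop@b0
  join b7 pred b6: b6→b2 stop@b0
  b0: DF=∅
  b1: DF={b1,b4}
  b2: DF={b4,b7}
  b3: DF={b1,b4}
  b4: DF={b7}
  b5: DF={b6,b7}
  b6: DF={b7}
  b7: DF=∅

φ for i: defs {b0,b1,b3,b6}
  DF⁺ = {b1,b4,b7}

Answer: ["b1", "b4", "b7"]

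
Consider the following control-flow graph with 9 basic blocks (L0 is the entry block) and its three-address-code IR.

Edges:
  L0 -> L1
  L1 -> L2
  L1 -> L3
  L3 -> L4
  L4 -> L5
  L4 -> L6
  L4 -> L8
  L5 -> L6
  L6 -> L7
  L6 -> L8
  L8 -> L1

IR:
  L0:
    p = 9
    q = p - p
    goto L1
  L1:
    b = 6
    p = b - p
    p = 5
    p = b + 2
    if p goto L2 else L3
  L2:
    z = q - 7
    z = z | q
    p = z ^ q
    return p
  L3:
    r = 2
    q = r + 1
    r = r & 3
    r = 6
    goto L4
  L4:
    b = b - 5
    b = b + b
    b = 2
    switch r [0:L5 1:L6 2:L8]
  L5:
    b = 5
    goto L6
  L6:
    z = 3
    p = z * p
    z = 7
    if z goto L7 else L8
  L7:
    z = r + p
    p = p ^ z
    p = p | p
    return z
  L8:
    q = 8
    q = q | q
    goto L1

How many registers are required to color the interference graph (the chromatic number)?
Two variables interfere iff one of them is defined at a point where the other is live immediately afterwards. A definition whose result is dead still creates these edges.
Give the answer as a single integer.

def/use:
  L0 def {p,q} use ∅
  L1 def {b,p} use {p}
  L2 def {p,z} use {q}
  L3 def {q,r} use ∅
  L4 def {b} use {b,r}
  L5 def {b} use ∅
  L6 def {p,z} use {p}
  L7 def {p,z} use {p,r}
  L8 def {q} use ∅

Live sets:
  live L0: ∅→{p,q}
  live L1: {p,q}→{b,p,q}
  live L2: {q}→∅
  live L3: {b,p}→{b,p,r}
  live L4: {b,p,r}→{p,r}
  live L5: {p,r}→{p,r}
  live L6: {p,r}→{p,r}
  live L7: {p,r}→∅
  live L8: {p}→{p,q}

Conflict graph:
  b↔{p,q,r}
  p↔{b,q,r,z}
  q↔{b,p,r,z}
  r↔{b,p,q,z}
  z↔{p,q,r}

Colouring:
  {b,p,q,r} pairwise interfere (4-clique) ⇒ χ ≥ 4
  assign b→c3 p→c0 q→c1 r→c2 z→c3 — no edge inside a register ⇒ χ ≤ 4
  χ = 4

Answer: 4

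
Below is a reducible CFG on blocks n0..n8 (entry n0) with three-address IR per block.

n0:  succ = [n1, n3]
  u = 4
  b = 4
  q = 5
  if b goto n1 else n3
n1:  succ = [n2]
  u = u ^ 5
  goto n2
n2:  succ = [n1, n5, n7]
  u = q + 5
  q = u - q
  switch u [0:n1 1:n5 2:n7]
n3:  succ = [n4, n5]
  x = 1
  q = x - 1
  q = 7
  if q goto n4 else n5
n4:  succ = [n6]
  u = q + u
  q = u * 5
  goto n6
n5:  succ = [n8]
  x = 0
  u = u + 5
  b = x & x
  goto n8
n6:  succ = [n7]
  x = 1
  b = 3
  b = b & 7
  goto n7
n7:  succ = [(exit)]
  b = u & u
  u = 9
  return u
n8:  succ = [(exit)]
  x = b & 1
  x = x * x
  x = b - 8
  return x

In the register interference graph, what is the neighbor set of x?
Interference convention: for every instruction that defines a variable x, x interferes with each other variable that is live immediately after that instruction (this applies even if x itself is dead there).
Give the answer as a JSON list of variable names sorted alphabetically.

def/use:
  n0: def={b,q,u} ue=∅
  n1: def={u} ue={u}
  n2: def={q,u} ue={q}
  n3: def={q,x} ue=∅
  n4: def={q,u} ue={q,u}
  n5: def={b,u,x} ue={u}
  n6: def={b,x} ue=∅
  n7: def={b,u} ue={u}
  n8: def={x} ue={b}

Live sets:
  n0 li=∅ lo={q,u}
  n1 li={q,u} lo={q}
  n2 li={q} lo={q,u}
  n3 li={u} lo={q,u}
  n4 li={q,u} lo={u}
  n5 li={u} lo={b}
  n6 li={u} lo={u}
  n7 li={u} lo=∅
  n8 li={b} lo=∅

Conflict graph:
  b: {q,u,x}
  q: {b,u}
  u: {b,q,x}
  x: {b,u}

N(x) = ["b", "u"]

Answer: ["b", "u"]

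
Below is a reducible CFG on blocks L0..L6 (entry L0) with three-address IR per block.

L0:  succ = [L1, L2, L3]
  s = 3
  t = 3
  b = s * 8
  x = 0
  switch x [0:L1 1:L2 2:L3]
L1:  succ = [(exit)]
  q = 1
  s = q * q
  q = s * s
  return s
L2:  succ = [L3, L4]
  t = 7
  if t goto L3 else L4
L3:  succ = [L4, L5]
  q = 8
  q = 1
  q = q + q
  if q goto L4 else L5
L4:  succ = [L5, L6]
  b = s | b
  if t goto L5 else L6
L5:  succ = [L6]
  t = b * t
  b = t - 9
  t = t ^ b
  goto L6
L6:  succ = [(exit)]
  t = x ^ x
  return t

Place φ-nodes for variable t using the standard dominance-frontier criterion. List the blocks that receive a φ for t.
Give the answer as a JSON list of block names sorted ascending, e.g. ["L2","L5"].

idom tree: L1←L0 L2←L0 L3←L0 L4←L0 L5←L0 L6←L0
Join-block Dom:
  L3: preds {L0,L2}: {L0} ∩ {L0,L2} = {L0}; idom=L0
  L4: preds {L2,L3}: {L0,L2} ∩ {L0,L3} = {L0}; idom=L0
  L5: preds {L3,L4}: {L0,L3} ∩ {L0,L4} = {L0}; idom=L0
  L6: preds {L4,L5}: {L0,L4} ∩ {L0,L5} = {L0}; idom=L0

DF derivation:
  join L3 pred L0: · stop@L0
  join L3 pred L2: L2 stop@L0
  join L4 pred L2: L2 stop@L0
  join L4 pred L3: L3 stop@L0
  join L5 pred L3: L3 stop@L0
  join L5 pred L4: L4 stop@L0
  join L6 pred L4: L4 stop@L0
  join L6 pred L5: L5 stop@L0
  L0: DF=∅
  L1: DF=∅
  L2: DF={L3,L4}
  L3: DF={L4,L5}
  L4: DF={L5,L6}
  L5: DF={L6}
  L6: DF=∅

φ for t: defs {L0,L2,L5,L6}
  DF⁺ = {L3,L4,L5,L6}

Answer: ["L3", "L4", "L5", "L6"]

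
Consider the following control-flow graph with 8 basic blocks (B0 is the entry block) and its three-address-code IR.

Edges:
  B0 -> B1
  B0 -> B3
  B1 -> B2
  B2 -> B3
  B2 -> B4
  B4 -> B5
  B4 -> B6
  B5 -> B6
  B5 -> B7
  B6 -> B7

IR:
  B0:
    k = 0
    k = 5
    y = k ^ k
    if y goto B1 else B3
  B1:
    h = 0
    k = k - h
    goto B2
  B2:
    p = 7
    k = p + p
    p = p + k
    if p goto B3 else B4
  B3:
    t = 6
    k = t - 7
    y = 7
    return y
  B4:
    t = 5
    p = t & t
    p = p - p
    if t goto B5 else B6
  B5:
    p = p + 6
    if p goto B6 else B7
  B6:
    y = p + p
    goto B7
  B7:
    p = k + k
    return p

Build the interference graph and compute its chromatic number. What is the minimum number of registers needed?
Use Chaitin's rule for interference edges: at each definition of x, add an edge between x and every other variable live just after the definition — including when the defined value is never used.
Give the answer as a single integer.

Answer: 3

Analysis:
Per-block:
  B0: {k,y} / ∅
  B1: {h,k} / {k}
  B2: {k,p} / ∅
  B3: {k,t,y} / ∅
  B4: {p,t} / ∅
  B5: {p} / {p}
  B6: {y} / {p}
  B7: {p} / {k}

Live sets:
  B0 li=∅ lo={k}
  B1 li={k} lo=∅
  B2 li=∅ lo={k}
  B3 li=∅ lo=∅
  B4 li={k} lo={k,p}
  B5 li={k,p} lo={k,p}
  B6 li={k,p} lo={k}
  B7 li={k} lo=∅

Conflict graph:
  h — {k}
  k — {h,p,t,y}
  p — {k,t}
  t — {k,p}
  y — {k}

Registers:
  clique {k,p,t} ⇒ need ≥ 3
  3-colouring: c0={k}  c1={h,p,y}  c2={t}
  χ = 3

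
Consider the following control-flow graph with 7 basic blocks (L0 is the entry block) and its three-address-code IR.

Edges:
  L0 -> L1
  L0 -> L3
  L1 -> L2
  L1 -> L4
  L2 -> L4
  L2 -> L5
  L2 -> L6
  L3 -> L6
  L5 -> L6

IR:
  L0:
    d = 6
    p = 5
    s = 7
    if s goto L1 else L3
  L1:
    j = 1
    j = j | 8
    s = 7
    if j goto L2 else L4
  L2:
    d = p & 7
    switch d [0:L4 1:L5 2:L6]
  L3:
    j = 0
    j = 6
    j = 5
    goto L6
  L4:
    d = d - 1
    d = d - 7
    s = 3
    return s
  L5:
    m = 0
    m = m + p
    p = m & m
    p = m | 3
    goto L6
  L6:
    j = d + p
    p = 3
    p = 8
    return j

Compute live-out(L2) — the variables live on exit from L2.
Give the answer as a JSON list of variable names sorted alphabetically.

Answer: ["d", "p"]

Derivation:
Block summaries:
  L0: def={d,p,s} ue=∅
  L1: def={j,s} ue=∅
  L2: def={d} ue={p}
  L3: def={j} ue=∅
  L4: def={d,s} ue={d}
  L5: def={m,p} ue={p}
  L6: def={j,p} ue={d,p}

Backward fixpoint:
  L0 li=∅ lo={d,p}
  L1 li={d,p} lo={d,p}
  L2 li={p} lo={d,p}
  L3 li={d,p} lo={d,p}
  L4 li={d} lo=∅
  L5 li={d,p} lo={d,p}
  L6 li={d,p} lo=∅

live-out(L2) = ["d", "p"]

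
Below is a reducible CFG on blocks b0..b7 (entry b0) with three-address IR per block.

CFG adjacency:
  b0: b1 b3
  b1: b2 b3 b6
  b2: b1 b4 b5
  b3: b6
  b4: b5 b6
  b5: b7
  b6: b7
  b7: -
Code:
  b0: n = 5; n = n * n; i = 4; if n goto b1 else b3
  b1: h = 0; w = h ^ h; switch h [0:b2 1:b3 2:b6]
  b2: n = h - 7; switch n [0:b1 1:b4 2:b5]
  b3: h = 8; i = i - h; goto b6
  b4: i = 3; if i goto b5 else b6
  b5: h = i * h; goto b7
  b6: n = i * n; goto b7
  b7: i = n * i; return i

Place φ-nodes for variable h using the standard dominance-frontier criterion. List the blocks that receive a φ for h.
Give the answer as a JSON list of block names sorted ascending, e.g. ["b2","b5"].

Answer: ["b1", "b3", "b6", "b7"]

Working:
idom tree: b1←b0 b2←b1 b3←b0 b4←b2 b5←b2 b6←b0 b7←b0
Dom∩ at merges:
  b1: preds {b0,b2}: {b0} ∩ {b0,b1,b2} = {b0}; idom=b0
  b3: preds {b0,b1}: {b0} ∩ {b0,b1} = {b0}; idom=b0
  b5: preds {b2,b4}: {b0,b1,b2} ∩ {b0,b1,b2,b4} = {b0,b1,b2}; idom=b2
  b6: preds {b1,b3,b4}: {b0,b1} ∩ {b0,b3} ∩ {b0,b1,b2,b4} = {b0}; idom=b0
  b7: preds {b5,b6}: {b0,b1,b2,b5} ∩ {b0,b6} = {b0}; idom=b0

Frontier:
  b1←b0: walk · to b0
  b1←b2: walk b2→b1 to b0
  b3←b0: walk · to b0
  b3←b1: walk b1 to b0
  b5←b2: walk · to b2
  b5←b4: walk b4 to b2
  b6←b1: walk b1 to b0
  b6←b3: walk b3 to b0
  b6←b4: walk b4→b2→b1 to b0
  b7←b5: walk b5→b2→b1 to b0
  b7←b6: walk b6 to b0
  b0: DF=∅
  b1: DF={b1,b3,b6,b7}
  b2: DF={b1,b6,b7}
  b3: DF={b6}
  b4: DF={b5,b6}
  b5: DF={b7}
  b6: DF={b7}
  b7: DF=∅

φ for h: defs {b1,b3,b5}
  DF⁺ = {b1,b3,b6,b7}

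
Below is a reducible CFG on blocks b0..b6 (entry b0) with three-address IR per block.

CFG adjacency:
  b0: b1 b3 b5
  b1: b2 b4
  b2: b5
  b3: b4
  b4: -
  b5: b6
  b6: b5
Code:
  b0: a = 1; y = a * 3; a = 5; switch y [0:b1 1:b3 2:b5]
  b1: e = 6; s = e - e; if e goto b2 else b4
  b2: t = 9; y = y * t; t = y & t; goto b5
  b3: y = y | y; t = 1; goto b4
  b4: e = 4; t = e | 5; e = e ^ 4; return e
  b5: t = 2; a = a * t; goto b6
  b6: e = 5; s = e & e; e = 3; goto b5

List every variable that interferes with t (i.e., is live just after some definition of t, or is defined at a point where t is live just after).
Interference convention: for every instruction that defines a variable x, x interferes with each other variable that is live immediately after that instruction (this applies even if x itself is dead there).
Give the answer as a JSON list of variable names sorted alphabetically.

def/use:
  b0 def {a,y} use ∅
  b1 def {e,s} use ∅
  b2 def {t,y} use {y}
  b3 def {t,y} use {y}
  b4 def {e,t} use ∅
  b5 def {a,t} use {a}
  b6 def {e,s} use ∅

Liveness:
  b0: in=∅ out={a,y}
  b1: in={a,y} out={a,y}
  b2: in={a,y} out={a}
  b3: in={y} out=∅
  b4: in=∅ out=∅
  b5: in={a} out={a}
  b6: in={a} out={a}

Interfere edges:
  a: {e,s,t,y}
  e: {a,s,t,y}
  s: {a,e,y}
  t: {a,e,y}
  y: {a,e,s,t}

N(t) = ["a", "e", "y"]

Answer: ["a", "e", "y"]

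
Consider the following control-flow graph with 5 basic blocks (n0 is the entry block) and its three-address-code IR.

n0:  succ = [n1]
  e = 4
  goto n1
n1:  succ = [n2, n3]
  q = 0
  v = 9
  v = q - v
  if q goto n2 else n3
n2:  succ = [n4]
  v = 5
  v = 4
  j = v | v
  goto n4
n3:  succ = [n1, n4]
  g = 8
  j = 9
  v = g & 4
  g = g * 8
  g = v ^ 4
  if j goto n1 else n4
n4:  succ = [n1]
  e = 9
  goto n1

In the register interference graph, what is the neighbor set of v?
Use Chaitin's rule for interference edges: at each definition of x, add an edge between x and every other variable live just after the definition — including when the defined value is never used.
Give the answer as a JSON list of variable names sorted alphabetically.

Answer: ["g", "j", "q"]

Derivation:
def/use:
  n0: {e} / ∅
  n1: {q,v} / ∅
  n2: {j,v} / ∅
  n3: {g,j,v} / ∅
  n4: {e} / ∅

Backward fixpoint:
  n0: in=∅ out=∅
  n1: in=∅ out=∅
  n2: in=∅ out=∅
  n3: in=∅ out=∅
  n4: in=∅ out=∅

Interference:
  e — ∅
  g — {j,v}
  j — {g,v}
  q — {v}
  v — {g,j,q}

N(v) = ["g", "j", "q"]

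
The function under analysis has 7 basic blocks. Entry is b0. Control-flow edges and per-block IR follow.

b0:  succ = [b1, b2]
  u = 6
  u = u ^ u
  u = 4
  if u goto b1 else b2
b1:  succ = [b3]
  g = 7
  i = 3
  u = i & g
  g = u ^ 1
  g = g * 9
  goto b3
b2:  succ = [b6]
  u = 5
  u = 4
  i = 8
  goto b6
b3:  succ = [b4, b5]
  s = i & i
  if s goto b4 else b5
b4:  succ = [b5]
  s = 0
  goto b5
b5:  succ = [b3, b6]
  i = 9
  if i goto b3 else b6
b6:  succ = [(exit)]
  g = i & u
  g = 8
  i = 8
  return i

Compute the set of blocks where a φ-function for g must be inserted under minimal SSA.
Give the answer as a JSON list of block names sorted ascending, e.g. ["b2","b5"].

idom tree: b1←b0 b2←b0 b3←b1 b4←b3 b5←b3 b6←b0
Dom at joins:
  b3: preds {b1,b5}: {b0,b1} ∩ {b0,b1,b3,b5} = {b0,b1}; idom=b1
  b5: preds {b3,b4}: {b0,b1,b3} ∩ {b0,b1,b3,b4} = {b0,b1,b3}; idom=b3
  b6: preds {b2,b5}: {b0,b2} ∩ {b0,b1,b3,b5} = {b0}; idom=b0

DF derivation:
  join b3 pred b1: · stop@b1
  join b3 pred b5: b5→b3 stop@b1
  join b5 pred b3: · stop@b3
  join b5 pred b4: b4 stop@b3
  join b6 pred b2: b2 stop@b0
  join b6 pred b5: b5→b3→b1 stop@b0
  b0 → ∅
  b1 → {b6}
  b2 → {b6}
  b3 → {b3,b6}
  b4 → {b5}
  b5 → {b3,b6}
  b6 → ∅

φ for g: defs {b1,b6}
  DF⁺ = {b6}

Answer: ["b6"]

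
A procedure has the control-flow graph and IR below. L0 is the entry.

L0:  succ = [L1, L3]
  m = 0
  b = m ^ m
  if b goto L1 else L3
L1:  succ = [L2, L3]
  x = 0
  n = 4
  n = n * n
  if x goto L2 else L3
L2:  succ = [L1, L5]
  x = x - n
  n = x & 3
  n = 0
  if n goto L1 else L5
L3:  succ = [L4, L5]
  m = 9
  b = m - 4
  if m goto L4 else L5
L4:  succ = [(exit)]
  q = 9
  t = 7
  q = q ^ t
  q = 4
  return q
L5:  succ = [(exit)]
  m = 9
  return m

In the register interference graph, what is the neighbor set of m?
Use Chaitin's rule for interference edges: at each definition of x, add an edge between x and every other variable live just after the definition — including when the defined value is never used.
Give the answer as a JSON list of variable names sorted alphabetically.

Per-block:
  L0: def={b,m} ue=∅
  L1: def={n,x} ue=∅
  L2: def={n,x} ue={n,x}
  L3: def={b,m} ue=∅
  L4: def={q,t} ue=∅
  L5: def={m} ue=∅

Live sets:
  L0: in=∅ out=∅
  L1: in=∅ out={n,x}
  L2: in={n,x} out=∅
  L3: in=∅ out=∅
  L4: in=∅ out=∅
  L5: in=∅ out=∅

Conflict graph:
  b↔{m}
  m↔{b}
  n↔{x}
  q↔{t}
  t↔{q}
  x↔{n}

N(m) = ["b"]

Answer: ["b"]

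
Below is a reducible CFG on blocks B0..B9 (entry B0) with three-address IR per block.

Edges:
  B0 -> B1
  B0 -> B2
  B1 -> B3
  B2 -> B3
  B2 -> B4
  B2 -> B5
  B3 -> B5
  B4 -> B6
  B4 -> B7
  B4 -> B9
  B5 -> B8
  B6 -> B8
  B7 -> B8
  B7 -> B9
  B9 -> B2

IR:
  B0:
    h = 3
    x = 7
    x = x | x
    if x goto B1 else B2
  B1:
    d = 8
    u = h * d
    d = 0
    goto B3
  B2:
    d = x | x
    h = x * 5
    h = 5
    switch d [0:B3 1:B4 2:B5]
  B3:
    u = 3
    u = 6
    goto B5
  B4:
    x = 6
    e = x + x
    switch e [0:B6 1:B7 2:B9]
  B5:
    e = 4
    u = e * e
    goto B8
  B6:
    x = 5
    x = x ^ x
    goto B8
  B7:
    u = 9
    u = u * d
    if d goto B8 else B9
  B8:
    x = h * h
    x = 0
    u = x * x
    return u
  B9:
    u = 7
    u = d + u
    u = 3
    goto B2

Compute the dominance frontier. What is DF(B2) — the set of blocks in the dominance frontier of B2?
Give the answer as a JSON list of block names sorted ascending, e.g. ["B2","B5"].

Answer: ["B2", "B3", "B5", "B8"]

Analysis:
idom tree: B1←B0 B2←B0 B3←B0 B4←B2 B5←B0 B6←B4 B7←B4 B8←B0 B9←B4
Dom∩ at merges:
  B2: preds {B0,B9}: {B0} ∩ {B0,B2,B4,B9} = {B0}; idom=B0
  B3: preds {B1,B2}: {B0,B1} ∩ {B0,B2} = {B0}; idom=B0
  B5: preds {B2,B3}: {B0,B2} ∩ {B0,B3} = {B0}; idom=B0
  B8: preds {B5,B6,B7}: {B0,B5} ∩ {B0,B2,B4,B6} ∩ {B0,B2,B4,B7} = {B0}; idom=B0
  B9: preds {B4,B7}: {B0,B2,B4} ∩ {B0,B2,B4,B7} = {B0,B2,B4}; idom=B4

DF walk-up:
  join B2 pred B0: · stop@B0
  join B2 pred B9: B9→B4→B2 stop@B0
  join B3 pred B1: B1 stop@B0
  join B3 pred B2: B2 stop@B0
  join B5 pred B2: B2 stop@B0
  join B5 pred B3: B3 stop@B0
  join B8 pred B5: B5 stop@B0
  join B8 pred B6: B6→B4→B2 stop@B0
  join B8 pred B7: B7→B4→B2 stop@B0
  join B9 pred B4: · stop@B4
  join B9 pred B7: B7 stop@B4
  B0 → ∅
  B1 → {B3}
  B2 → {B2,B3,B5,B8}
  B3 → {B5}
  B4 → {B2,B8}
  B5 → {B8}
  B6 → {B8}
  B7 → {B8,B9}
  B8 → ∅
  B9 → {B2}

DF(B2) = ["B2", "B3", "B5", "B8"]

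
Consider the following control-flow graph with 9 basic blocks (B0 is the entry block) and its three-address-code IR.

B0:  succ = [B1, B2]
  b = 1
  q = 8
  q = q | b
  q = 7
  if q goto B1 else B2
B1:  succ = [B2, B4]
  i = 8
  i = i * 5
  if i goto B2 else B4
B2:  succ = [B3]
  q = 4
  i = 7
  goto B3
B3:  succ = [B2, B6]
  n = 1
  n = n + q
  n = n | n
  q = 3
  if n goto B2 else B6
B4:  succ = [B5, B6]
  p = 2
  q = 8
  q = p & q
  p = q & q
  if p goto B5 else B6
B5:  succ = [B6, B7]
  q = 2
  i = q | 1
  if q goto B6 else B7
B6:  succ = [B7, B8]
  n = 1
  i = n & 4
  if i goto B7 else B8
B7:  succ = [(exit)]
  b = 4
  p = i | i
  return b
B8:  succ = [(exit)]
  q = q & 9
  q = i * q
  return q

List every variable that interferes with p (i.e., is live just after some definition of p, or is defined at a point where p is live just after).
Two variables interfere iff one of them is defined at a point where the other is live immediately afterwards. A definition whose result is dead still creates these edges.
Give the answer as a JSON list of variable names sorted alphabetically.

Per-block:
  B0 def {b,q} use ∅
  B1 def {i} use ∅
  B2 def {i,q} use ∅
  B3 def {n,q} use {q}
  B4 def {p,q} use ∅
  B5 def {i,q} use ∅
  B6 def {i,n} use ∅
  B7 def {b,p} use {i}
  B8 def {q} use {i,q}

Live sets:
  B0: in=∅ out=∅
  B1: in=∅ out=∅
  B2: in=∅ out={q}
  B3: in={q} out={q}
  B4: in=∅ out={q}
  B5: in=∅ out={i,q}
  B6: in={q} out={i,q}
  B7: in={i} out=∅
  B8: in={i,q} out=∅

Interfere edges:
  b: {i,p,q}
  i: {b,q}
  n: {q}
  p: {b,q}
  q: {b,i,n,p}

N(p) = ["b", "q"]

Answer: ["b", "q"]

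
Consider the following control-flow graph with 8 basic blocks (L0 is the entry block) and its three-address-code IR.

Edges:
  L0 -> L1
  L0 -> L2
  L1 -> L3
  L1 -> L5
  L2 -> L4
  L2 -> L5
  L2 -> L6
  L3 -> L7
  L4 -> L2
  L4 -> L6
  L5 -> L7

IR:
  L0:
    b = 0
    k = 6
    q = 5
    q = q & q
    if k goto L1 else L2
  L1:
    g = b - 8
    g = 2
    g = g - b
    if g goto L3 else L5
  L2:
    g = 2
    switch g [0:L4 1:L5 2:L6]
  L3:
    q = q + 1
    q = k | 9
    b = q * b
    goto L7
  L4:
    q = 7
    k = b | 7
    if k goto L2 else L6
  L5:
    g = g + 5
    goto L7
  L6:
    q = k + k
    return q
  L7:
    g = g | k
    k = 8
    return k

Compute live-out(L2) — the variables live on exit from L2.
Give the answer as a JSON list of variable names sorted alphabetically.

def/use:
  L0: def={b,k,q} ue=∅
  L1: def={g} ue={b}
  L2: def={g} ue=∅
  L3: def={b,q} ue={b,k,q}
  L4: def={k,q} ue={b}
  L5: def={g} ue={g}
  L6: def={q} ue={k}
  L7: def={g,k} ue={g,k}

Backward fixpoint:
  L0 li=∅ lo={b,k,q}
  L1 li={b,k,q} lo={b,g,k,q}
  L2 li={b,k} lo={b,g,k}
  L3 li={b,g,k,q} lo={g,k}
  L4 li={b} lo={b,k}
  L5 li={g,k} lo={g,k}
  L6 li={k} lo=∅
  L7 li={g,k} lo=∅

live-out(L2) = ["b", "g", "k"]

Answer: ["b", "g", "k"]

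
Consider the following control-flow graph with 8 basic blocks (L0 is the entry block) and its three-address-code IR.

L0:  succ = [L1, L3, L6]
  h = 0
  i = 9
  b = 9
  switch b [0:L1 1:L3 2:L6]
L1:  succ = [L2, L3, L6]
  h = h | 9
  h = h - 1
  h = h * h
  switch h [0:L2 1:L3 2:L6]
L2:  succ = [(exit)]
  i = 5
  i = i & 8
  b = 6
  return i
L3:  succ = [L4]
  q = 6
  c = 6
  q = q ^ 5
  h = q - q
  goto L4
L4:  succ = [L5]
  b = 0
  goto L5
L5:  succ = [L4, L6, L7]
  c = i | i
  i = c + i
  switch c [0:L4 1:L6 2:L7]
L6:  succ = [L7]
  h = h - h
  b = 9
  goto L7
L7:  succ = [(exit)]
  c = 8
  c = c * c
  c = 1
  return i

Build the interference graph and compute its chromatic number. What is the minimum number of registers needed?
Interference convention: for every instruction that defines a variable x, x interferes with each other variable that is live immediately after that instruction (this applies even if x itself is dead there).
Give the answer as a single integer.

Block summaries:
  L0: {b,h,i} / ∅
  L1: {h} / {h}
  L2: {b,i} / ∅
  L3: {c,h,q} / ∅
  L4: {b} / ∅
  L5: {c,i} / {i}
  L6: {b,h} / {h}
  L7: {c} / {i}

Backward fixpoint:
  L0: in=∅ out={h,i}
  L1: in={h,i} out={h,i}
  L2: in=∅ out=∅
  L3: in={i} out={h,i}
  L4: in={h,i} out={h,i}
  L5: in={h,i} out={h,i}
  L6: in={h,i} out={i}
  L7: in={i} out=∅

Conflict graph:
  b↔{h,i}
  c↔{h,i,q}
  h↔{b,c,i}
  i↔{b,c,h,q}
  q↔{c,i}

Registers:
  clique {b,h,i} ⇒ need ≥ 3
  3-colouring: r0={i}  r1={b,c}  r2={h,q}
  χ = 3

Answer: 3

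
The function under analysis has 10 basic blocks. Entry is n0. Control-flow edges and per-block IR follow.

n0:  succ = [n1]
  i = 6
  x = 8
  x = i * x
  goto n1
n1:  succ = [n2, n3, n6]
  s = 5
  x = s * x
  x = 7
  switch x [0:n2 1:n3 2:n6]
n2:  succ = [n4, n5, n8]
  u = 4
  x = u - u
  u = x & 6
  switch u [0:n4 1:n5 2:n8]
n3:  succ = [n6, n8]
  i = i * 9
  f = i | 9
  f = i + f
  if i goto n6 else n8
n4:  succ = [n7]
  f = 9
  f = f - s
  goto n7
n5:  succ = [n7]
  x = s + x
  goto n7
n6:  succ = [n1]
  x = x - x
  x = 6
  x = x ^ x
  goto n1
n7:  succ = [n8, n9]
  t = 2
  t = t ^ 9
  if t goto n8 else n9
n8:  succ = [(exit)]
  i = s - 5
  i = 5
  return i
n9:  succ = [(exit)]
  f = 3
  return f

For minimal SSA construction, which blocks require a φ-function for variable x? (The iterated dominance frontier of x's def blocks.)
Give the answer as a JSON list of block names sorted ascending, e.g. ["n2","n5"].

Answer: ["n1", "n7", "n8"]

Derivation:
idom tree: n1←n0 n2←n1 n3←n1 n4←n2 n5←n2 n6←n1 n7←n2 n8←n1 n9←n7
Dom at joins:
  n1: preds {n0,n6}: {n0} ∩ {n0,n1,n6} = {n0}; idom=n0
  n6: preds {n1,n3}: {n0,n1} ∩ {n0,n1,n3} = {n0,n1}; idom=n1
  n7: preds {n4,n5}: {n0,n1,n2,n4} ∩ {n0,n1,n2,n5} = {n0,n1,n2}; idom=n2
  n8: preds {n2,n3,n7}: {n0,n1,n2} ∩ {n0,n1,n3} ∩ {n0,n1,n2,n7} = {n0,n1}; idom=n1

DF walk-up:
  n1←n0: walk · to n0
  n1←n6: walk n6→n1 to n0
  n6←n1: walk · to n1
  n6←n3: walk n3 to n1
  n7←n4: walk n4 to n2
  n7←n5: walk n5 to n2
  n8←n2: walk n2 to n1
  n8←n3: walk n3 to n1
  n8←n7: walk n7→n2 to n1
  n0: DF=∅
  n1: DF={n1}
  n2: DF={n8}
  n3: DF={n6,n8}
  n4: DF={n7}
  n5: DF={n7}
  n6: DF={n1}
  n7: DF={n8}
  n8: DF=∅
  n9: DF=∅

φ for x: defs {n0,n1,n2,n5,n6}
  DF⁺ = {n1,n7,n8}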